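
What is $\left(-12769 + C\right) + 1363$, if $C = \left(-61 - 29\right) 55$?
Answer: $-16356$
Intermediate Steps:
$C = -4950$ ($C = \left(-90\right) 55 = -4950$)
$\left(-12769 + C\right) + 1363 = \left(-12769 - 4950\right) + 1363 = -17719 + 1363 = -16356$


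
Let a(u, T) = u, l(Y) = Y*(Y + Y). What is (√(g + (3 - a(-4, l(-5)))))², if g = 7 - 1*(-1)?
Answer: 15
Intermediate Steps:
l(Y) = 2*Y² (l(Y) = Y*(2*Y) = 2*Y²)
g = 8 (g = 7 + 1 = 8)
(√(g + (3 - a(-4, l(-5)))))² = (√(8 + (3 - 1*(-4))))² = (√(8 + (3 + 4)))² = (√(8 + 7))² = (√15)² = 15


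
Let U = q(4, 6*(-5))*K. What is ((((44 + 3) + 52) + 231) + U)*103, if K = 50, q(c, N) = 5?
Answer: 59740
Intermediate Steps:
U = 250 (U = 5*50 = 250)
((((44 + 3) + 52) + 231) + U)*103 = ((((44 + 3) + 52) + 231) + 250)*103 = (((47 + 52) + 231) + 250)*103 = ((99 + 231) + 250)*103 = (330 + 250)*103 = 580*103 = 59740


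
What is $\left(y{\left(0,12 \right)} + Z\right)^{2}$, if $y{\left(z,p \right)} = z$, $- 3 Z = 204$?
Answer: $4624$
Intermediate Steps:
$Z = -68$ ($Z = \left(- \frac{1}{3}\right) 204 = -68$)
$\left(y{\left(0,12 \right)} + Z\right)^{2} = \left(0 - 68\right)^{2} = \left(-68\right)^{2} = 4624$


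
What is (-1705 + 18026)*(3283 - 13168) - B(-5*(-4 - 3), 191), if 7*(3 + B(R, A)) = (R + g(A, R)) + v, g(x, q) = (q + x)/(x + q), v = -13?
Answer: -1129331597/7 ≈ -1.6133e+8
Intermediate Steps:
g(x, q) = 1 (g(x, q) = (q + x)/(q + x) = 1)
B(R, A) = -33/7 + R/7 (B(R, A) = -3 + ((R + 1) - 13)/7 = -3 + ((1 + R) - 13)/7 = -3 + (-12 + R)/7 = -3 + (-12/7 + R/7) = -33/7 + R/7)
(-1705 + 18026)*(3283 - 13168) - B(-5*(-4 - 3), 191) = (-1705 + 18026)*(3283 - 13168) - (-33/7 + (-5*(-4 - 3))/7) = 16321*(-9885) - (-33/7 + (-5*(-7))/7) = -161333085 - (-33/7 + (1/7)*35) = -161333085 - (-33/7 + 5) = -161333085 - 1*2/7 = -161333085 - 2/7 = -1129331597/7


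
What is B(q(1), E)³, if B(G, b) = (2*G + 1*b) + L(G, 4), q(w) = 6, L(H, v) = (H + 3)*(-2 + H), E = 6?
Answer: 157464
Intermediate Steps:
L(H, v) = (-2 + H)*(3 + H) (L(H, v) = (3 + H)*(-2 + H) = (-2 + H)*(3 + H))
B(G, b) = -6 + b + G² + 3*G (B(G, b) = (2*G + 1*b) + (-6 + G + G²) = (2*G + b) + (-6 + G + G²) = (b + 2*G) + (-6 + G + G²) = -6 + b + G² + 3*G)
B(q(1), E)³ = (-6 + 6 + 6² + 3*6)³ = (-6 + 6 + 36 + 18)³ = 54³ = 157464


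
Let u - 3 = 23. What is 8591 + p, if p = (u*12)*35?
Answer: 19511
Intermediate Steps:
u = 26 (u = 3 + 23 = 26)
p = 10920 (p = (26*12)*35 = 312*35 = 10920)
8591 + p = 8591 + 10920 = 19511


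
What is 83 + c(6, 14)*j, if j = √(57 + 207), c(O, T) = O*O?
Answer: 83 + 72*√66 ≈ 667.93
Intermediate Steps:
c(O, T) = O²
j = 2*√66 (j = √264 = 2*√66 ≈ 16.248)
83 + c(6, 14)*j = 83 + 6²*(2*√66) = 83 + 36*(2*√66) = 83 + 72*√66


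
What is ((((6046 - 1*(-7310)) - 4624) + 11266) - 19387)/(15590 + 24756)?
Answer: 611/40346 ≈ 0.015144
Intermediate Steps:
((((6046 - 1*(-7310)) - 4624) + 11266) - 19387)/(15590 + 24756) = ((((6046 + 7310) - 4624) + 11266) - 19387)/40346 = (((13356 - 4624) + 11266) - 19387)*(1/40346) = ((8732 + 11266) - 19387)*(1/40346) = (19998 - 19387)*(1/40346) = 611*(1/40346) = 611/40346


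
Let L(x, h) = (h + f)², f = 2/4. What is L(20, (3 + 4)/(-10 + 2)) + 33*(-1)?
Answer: -2103/64 ≈ -32.859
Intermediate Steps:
f = ½ (f = 2*(¼) = ½ ≈ 0.50000)
L(x, h) = (½ + h)² (L(x, h) = (h + ½)² = (½ + h)²)
L(20, (3 + 4)/(-10 + 2)) + 33*(-1) = (1 + 2*((3 + 4)/(-10 + 2)))²/4 + 33*(-1) = (1 + 2*(7/(-8)))²/4 - 33 = (1 + 2*(7*(-⅛)))²/4 - 33 = (1 + 2*(-7/8))²/4 - 33 = (1 - 7/4)²/4 - 33 = (-¾)²/4 - 33 = (¼)*(9/16) - 33 = 9/64 - 33 = -2103/64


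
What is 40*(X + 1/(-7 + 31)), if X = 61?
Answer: 7325/3 ≈ 2441.7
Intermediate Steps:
40*(X + 1/(-7 + 31)) = 40*(61 + 1/(-7 + 31)) = 40*(61 + 1/24) = 40*(1465/24) = 7325/3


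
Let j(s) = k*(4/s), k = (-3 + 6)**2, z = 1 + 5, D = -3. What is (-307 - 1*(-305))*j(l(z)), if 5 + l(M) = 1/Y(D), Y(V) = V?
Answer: 27/2 ≈ 13.500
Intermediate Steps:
z = 6
k = 9 (k = 3**2 = 9)
l(M) = -16/3 (l(M) = -5 + 1/(-3) = -5 - 1/3 = -16/3)
j(s) = 36/s (j(s) = 9*(4/s) = 36/s)
(-307 - 1*(-305))*j(l(z)) = (-307 - 1*(-305))*(36/(-16/3)) = (-307 + 305)*(36*(-3/16)) = -2*(-27/4) = 27/2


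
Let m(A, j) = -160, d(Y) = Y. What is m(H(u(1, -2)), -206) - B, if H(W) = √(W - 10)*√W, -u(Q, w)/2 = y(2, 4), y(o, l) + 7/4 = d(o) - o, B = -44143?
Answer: 43983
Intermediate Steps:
y(o, l) = -7/4 (y(o, l) = -7/4 + (o - o) = -7/4 + 0 = -7/4)
u(Q, w) = 7/2 (u(Q, w) = -2*(-7/4) = 7/2)
H(W) = √W*√(-10 + W) (H(W) = √(-10 + W)*√W = √W*√(-10 + W))
m(H(u(1, -2)), -206) - B = -160 - 1*(-44143) = -160 + 44143 = 43983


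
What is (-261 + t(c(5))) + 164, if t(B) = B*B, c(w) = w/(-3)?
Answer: -848/9 ≈ -94.222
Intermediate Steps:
c(w) = -w/3 (c(w) = w*(-⅓) = -w/3)
t(B) = B²
(-261 + t(c(5))) + 164 = (-261 + (-⅓*5)²) + 164 = (-261 + (-5/3)²) + 164 = (-261 + 25/9) + 164 = -2324/9 + 164 = -848/9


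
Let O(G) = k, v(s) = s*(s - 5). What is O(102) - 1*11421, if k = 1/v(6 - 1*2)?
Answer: -45685/4 ≈ -11421.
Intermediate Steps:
v(s) = s*(-5 + s)
k = -1/4 (k = 1/((6 - 1*2)*(-5 + (6 - 1*2))) = 1/((6 - 2)*(-5 + (6 - 2))) = 1/(4*(-5 + 4)) = 1/(4*(-1)) = 1/(-4) = -1/4 ≈ -0.25000)
O(G) = -1/4
O(102) - 1*11421 = -1/4 - 1*11421 = -1/4 - 11421 = -45685/4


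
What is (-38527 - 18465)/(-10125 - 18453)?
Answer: 28496/14289 ≈ 1.9943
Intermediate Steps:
(-38527 - 18465)/(-10125 - 18453) = -56992/(-28578) = -56992*(-1/28578) = 28496/14289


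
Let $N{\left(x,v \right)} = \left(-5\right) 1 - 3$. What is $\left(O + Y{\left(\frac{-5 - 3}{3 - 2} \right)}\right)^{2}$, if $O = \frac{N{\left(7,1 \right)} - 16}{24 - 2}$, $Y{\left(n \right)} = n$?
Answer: $\frac{10000}{121} \approx 82.645$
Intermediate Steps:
$N{\left(x,v \right)} = -8$ ($N{\left(x,v \right)} = -5 - 3 = -8$)
$O = - \frac{12}{11}$ ($O = \frac{-8 - 16}{24 - 2} = - \frac{24}{22} = \left(-24\right) \frac{1}{22} = - \frac{12}{11} \approx -1.0909$)
$\left(O + Y{\left(\frac{-5 - 3}{3 - 2} \right)}\right)^{2} = \left(- \frac{12}{11} + \frac{-5 - 3}{3 - 2}\right)^{2} = \left(- \frac{12}{11} + \frac{-5 - 3}{1}\right)^{2} = \left(- \frac{12}{11} + \left(-5 - 3\right) 1\right)^{2} = \left(- \frac{12}{11} - 8\right)^{2} = \left(- \frac{100}{11}\right)^{2} = \frac{10000}{121}$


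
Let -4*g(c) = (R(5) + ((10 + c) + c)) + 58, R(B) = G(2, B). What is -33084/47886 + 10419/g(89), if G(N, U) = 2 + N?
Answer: -166997328/997625 ≈ -167.39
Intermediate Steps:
R(B) = 4 (R(B) = 2 + 2 = 4)
g(c) = -18 - c/2 (g(c) = -((4 + ((10 + c) + c)) + 58)/4 = -((4 + (10 + 2*c)) + 58)/4 = -((14 + 2*c) + 58)/4 = -(72 + 2*c)/4 = -18 - c/2)
-33084/47886 + 10419/g(89) = -33084/47886 + 10419/(-18 - ½*89) = -33084*1/47886 + 10419/(-18 - 89/2) = -5514/7981 + 10419/(-125/2) = -5514/7981 + 10419*(-2/125) = -5514/7981 - 20838/125 = -166997328/997625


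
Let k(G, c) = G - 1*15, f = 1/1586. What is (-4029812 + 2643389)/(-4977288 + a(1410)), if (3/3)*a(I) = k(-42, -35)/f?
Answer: 462141/1689230 ≈ 0.27358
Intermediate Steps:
f = 1/1586 ≈ 0.00063052
k(G, c) = -15 + G (k(G, c) = G - 15 = -15 + G)
a(I) = -90402 (a(I) = (-15 - 42)/(1/1586) = -57*1586 = -90402)
(-4029812 + 2643389)/(-4977288 + a(1410)) = (-4029812 + 2643389)/(-4977288 - 90402) = -1386423/(-5067690) = -1386423*(-1/5067690) = 462141/1689230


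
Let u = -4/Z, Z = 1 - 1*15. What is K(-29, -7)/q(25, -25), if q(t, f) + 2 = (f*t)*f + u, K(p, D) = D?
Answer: -49/109363 ≈ -0.00044805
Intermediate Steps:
Z = -14 (Z = 1 - 15 = -14)
u = 2/7 (u = -4/(-14) = -4*(-1/14) = 2/7 ≈ 0.28571)
q(t, f) = -12/7 + t*f² (q(t, f) = -2 + ((f*t)*f + 2/7) = -2 + (t*f² + 2/7) = -2 + (2/7 + t*f²) = -12/7 + t*f²)
K(-29, -7)/q(25, -25) = -7/(-12/7 + 25*(-25)²) = -7/(-12/7 + 25*625) = -7/(-12/7 + 15625) = -7/109363/7 = -7*7/109363 = -49/109363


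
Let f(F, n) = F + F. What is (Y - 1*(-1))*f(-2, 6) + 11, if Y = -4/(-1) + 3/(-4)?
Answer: -6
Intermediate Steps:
f(F, n) = 2*F
Y = 13/4 (Y = -4*(-1) + 3*(-¼) = 4 - ¾ = 13/4 ≈ 3.2500)
(Y - 1*(-1))*f(-2, 6) + 11 = (13/4 - 1*(-1))*(2*(-2)) + 11 = (13/4 + 1)*(-4) + 11 = (17/4)*(-4) + 11 = -17 + 11 = -6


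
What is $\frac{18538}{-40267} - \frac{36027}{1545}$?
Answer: $- \frac{493113473}{20737505} \approx -23.779$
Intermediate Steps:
$\frac{18538}{-40267} - \frac{36027}{1545} = 18538 \left(- \frac{1}{40267}\right) - \frac{12009}{515} = - \frac{18538}{40267} - \frac{12009}{515} = - \frac{493113473}{20737505}$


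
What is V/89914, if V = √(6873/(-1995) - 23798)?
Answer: I*√10525594065/59792810 ≈ 0.0017158*I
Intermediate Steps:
V = I*√10525594065/665 (V = √(6873*(-1/1995) - 23798) = √(-2291/665 - 23798) = √(-15827961/665) = I*√10525594065/665 ≈ 154.28*I)
V/89914 = (I*√10525594065/665)/89914 = (I*√10525594065/665)*(1/89914) = I*√10525594065/59792810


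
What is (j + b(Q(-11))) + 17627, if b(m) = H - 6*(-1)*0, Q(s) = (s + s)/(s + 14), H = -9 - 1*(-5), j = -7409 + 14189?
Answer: 24403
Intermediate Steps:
j = 6780
H = -4 (H = -9 + 5 = -4)
Q(s) = 2*s/(14 + s) (Q(s) = (2*s)/(14 + s) = 2*s/(14 + s))
b(m) = -4 (b(m) = -4 - 6*(-1)*0 = -4 - (-6)*0 = -4 - 1*0 = -4 + 0 = -4)
(j + b(Q(-11))) + 17627 = (6780 - 4) + 17627 = 6776 + 17627 = 24403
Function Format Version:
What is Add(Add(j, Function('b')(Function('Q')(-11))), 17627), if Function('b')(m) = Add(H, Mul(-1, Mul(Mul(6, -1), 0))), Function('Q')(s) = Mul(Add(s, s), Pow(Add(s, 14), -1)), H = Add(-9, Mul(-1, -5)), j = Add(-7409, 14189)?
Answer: 24403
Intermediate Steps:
j = 6780
H = -4 (H = Add(-9, 5) = -4)
Function('Q')(s) = Mul(2, s, Pow(Add(14, s), -1)) (Function('Q')(s) = Mul(Mul(2, s), Pow(Add(14, s), -1)) = Mul(2, s, Pow(Add(14, s), -1)))
Function('b')(m) = -4 (Function('b')(m) = Add(-4, Mul(-1, Mul(Mul(6, -1), 0))) = Add(-4, Mul(-1, Mul(-6, 0))) = Add(-4, Mul(-1, 0)) = Add(-4, 0) = -4)
Add(Add(j, Function('b')(Function('Q')(-11))), 17627) = Add(Add(6780, -4), 17627) = Add(6776, 17627) = 24403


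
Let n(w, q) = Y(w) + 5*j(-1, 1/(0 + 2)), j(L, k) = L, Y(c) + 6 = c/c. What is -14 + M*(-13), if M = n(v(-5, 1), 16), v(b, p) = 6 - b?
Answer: 116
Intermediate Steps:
Y(c) = -5 (Y(c) = -6 + c/c = -6 + 1 = -5)
n(w, q) = -10 (n(w, q) = -5 + 5*(-1) = -5 - 5 = -10)
M = -10
-14 + M*(-13) = -14 - 10*(-13) = -14 + 130 = 116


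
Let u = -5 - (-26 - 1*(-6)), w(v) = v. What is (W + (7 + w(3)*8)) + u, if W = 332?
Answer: 378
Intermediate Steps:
u = 15 (u = -5 - (-26 + 6) = -5 - 1*(-20) = -5 + 20 = 15)
(W + (7 + w(3)*8)) + u = (332 + (7 + 3*8)) + 15 = (332 + (7 + 24)) + 15 = (332 + 31) + 15 = 363 + 15 = 378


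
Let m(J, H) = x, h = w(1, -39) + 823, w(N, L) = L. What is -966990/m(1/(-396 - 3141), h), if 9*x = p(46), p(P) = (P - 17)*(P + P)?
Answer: -4351455/1334 ≈ -3262.0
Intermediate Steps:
p(P) = 2*P*(-17 + P) (p(P) = (-17 + P)*(2*P) = 2*P*(-17 + P))
h = 784 (h = -39 + 823 = 784)
x = 2668/9 (x = (2*46*(-17 + 46))/9 = (2*46*29)/9 = (⅑)*2668 = 2668/9 ≈ 296.44)
m(J, H) = 2668/9
-966990/m(1/(-396 - 3141), h) = -966990/2668/9 = -966990*9/2668 = -4351455/1334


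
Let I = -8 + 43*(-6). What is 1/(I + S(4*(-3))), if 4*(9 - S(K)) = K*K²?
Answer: 1/175 ≈ 0.0057143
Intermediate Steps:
S(K) = 9 - K³/4 (S(K) = 9 - K*K²/4 = 9 - K³/4)
I = -266 (I = -8 - 258 = -266)
1/(I + S(4*(-3))) = 1/(-266 + (9 - (4*(-3))³/4)) = 1/(-266 + (9 - ¼*(-12)³)) = 1/(-266 + (9 - ¼*(-1728))) = 1/(-266 + (9 + 432)) = 1/(-266 + 441) = 1/175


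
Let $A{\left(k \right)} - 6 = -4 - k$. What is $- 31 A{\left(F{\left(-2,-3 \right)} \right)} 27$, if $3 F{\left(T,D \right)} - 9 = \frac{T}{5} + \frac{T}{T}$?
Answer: $\frac{5022}{5} \approx 1004.4$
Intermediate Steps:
$F{\left(T,D \right)} = \frac{10}{3} + \frac{T}{15}$ ($F{\left(T,D \right)} = 3 + \frac{\frac{T}{5} + \frac{T}{T}}{3} = 3 + \frac{T \frac{1}{5} + 1}{3} = 3 + \frac{\frac{T}{5} + 1}{3} = 3 + \frac{1 + \frac{T}{5}}{3} = 3 + \left(\frac{1}{3} + \frac{T}{15}\right) = \frac{10}{3} + \frac{T}{15}$)
$A{\left(k \right)} = 2 - k$ ($A{\left(k \right)} = 6 - \left(4 + k\right) = 2 - k$)
$- 31 A{\left(F{\left(-2,-3 \right)} \right)} 27 = - 31 \left(2 - \left(\frac{10}{3} + \frac{1}{15} \left(-2\right)\right)\right) 27 = - 31 \left(2 - \left(\frac{10}{3} - \frac{2}{15}\right)\right) 27 = - 31 \left(2 - \frac{16}{5}\right) 27 = \left(-31\right) \left(- \frac{6}{5}\right) 27 = \frac{186}{5} \cdot 27 = \frac{5022}{5}$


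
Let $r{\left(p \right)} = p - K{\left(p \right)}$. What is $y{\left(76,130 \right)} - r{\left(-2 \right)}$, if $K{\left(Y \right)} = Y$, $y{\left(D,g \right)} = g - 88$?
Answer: $42$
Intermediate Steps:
$y{\left(D,g \right)} = -88 + g$
$r{\left(p \right)} = 0$ ($r{\left(p \right)} = p - p = 0$)
$y{\left(76,130 \right)} - r{\left(-2 \right)} = \left(-88 + 130\right) - 0 = 42 + 0 = 42$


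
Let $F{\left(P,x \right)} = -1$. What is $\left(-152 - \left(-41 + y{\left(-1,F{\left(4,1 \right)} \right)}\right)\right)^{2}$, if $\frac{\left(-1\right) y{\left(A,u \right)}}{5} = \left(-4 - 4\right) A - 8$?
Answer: $12321$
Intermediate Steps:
$y{\left(A,u \right)} = 40 + 40 A$ ($y{\left(A,u \right)} = - 5 \left(\left(-4 - 4\right) A - 8\right) = - 5 \left(- 8 A - 8\right) = - 5 \left(-8 - 8 A\right) = 40 + 40 A$)
$\left(-152 - \left(-41 + y{\left(-1,F{\left(4,1 \right)} \right)}\right)\right)^{2} = \left(-152 + \left(41 - \left(40 + 40 \left(-1\right)\right)\right)\right)^{2} = \left(-152 + \left(41 - \left(40 - 40\right)\right)\right)^{2} = \left(-152 + \left(41 - 0\right)\right)^{2} = \left(-152 + \left(41 + 0\right)\right)^{2} = \left(-152 + 41\right)^{2} = \left(-111\right)^{2} = 12321$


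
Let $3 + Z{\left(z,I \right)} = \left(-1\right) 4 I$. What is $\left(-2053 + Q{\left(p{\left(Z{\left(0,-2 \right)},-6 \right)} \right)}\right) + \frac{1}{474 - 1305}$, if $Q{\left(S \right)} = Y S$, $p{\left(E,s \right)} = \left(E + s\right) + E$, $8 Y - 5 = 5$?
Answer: $- \frac{1701889}{831} \approx -2048.0$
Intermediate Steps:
$Y = \frac{5}{4}$ ($Y = \frac{5}{8} + \frac{1}{8} \cdot 5 = \frac{5}{8} + \frac{5}{8} = \frac{5}{4} \approx 1.25$)
$Z{\left(z,I \right)} = -3 - 4 I$ ($Z{\left(z,I \right)} = -3 + \left(-1\right) 4 I = -3 - 4 I$)
$p{\left(E,s \right)} = s + 2 E$
$Q{\left(S \right)} = \frac{5 S}{4}$
$\left(-2053 + Q{\left(p{\left(Z{\left(0,-2 \right)},-6 \right)} \right)}\right) + \frac{1}{474 - 1305} = \left(-2053 + \frac{5 \left(-6 + 2 \left(-3 - -8\right)\right)}{4}\right) + \frac{1}{474 - 1305} = \left(-2053 + \frac{5 \left(-6 + 2 \left(-3 + 8\right)\right)}{4}\right) + \frac{1}{-831} = \left(-2053 + \frac{5 \left(-6 + 2 \cdot 5\right)}{4}\right) - \frac{1}{831} = \left(-2053 + \frac{5 \left(-6 + 10\right)}{4}\right) - \frac{1}{831} = \left(-2053 + \frac{5}{4} \cdot 4\right) - \frac{1}{831} = \left(-2053 + 5\right) - \frac{1}{831} = -2048 - \frac{1}{831} = - \frac{1701889}{831}$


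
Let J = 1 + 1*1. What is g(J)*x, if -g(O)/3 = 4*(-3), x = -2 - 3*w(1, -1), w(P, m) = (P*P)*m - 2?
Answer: 252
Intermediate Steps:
w(P, m) = -2 + m*P**2 (w(P, m) = P**2*m - 2 = m*P**2 - 2 = -2 + m*P**2)
J = 2 (J = 1 + 1 = 2)
x = 7 (x = -2 - 3*(-2 - 1*1**2) = -2 - 3*(-2 - 1*1) = -2 - 3*(-2 - 1) = -2 - 3*(-3) = -2 + 9 = 7)
g(O) = 36 (g(O) = -12*(-3) = -3*(-12) = 36)
g(J)*x = 36*7 = 252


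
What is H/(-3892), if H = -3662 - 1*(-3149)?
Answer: 513/3892 ≈ 0.13181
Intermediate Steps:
H = -513 (H = -3662 + 3149 = -513)
H/(-3892) = -513/(-3892) = -513*(-1/3892) = 513/3892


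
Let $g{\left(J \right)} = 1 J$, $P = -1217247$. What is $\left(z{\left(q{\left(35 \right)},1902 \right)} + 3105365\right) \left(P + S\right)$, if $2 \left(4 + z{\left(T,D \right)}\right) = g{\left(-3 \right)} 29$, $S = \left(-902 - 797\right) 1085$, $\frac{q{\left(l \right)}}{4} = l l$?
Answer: $-9504327270185$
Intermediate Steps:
$q{\left(l \right)} = 4 l^{2}$ ($q{\left(l \right)} = 4 l l = 4 l^{2}$)
$g{\left(J \right)} = J$
$S = -1843415$ ($S = \left(-1699\right) 1085 = -1843415$)
$z{\left(T,D \right)} = - \frac{95}{2}$ ($z{\left(T,D \right)} = -4 + \frac{\left(-3\right) 29}{2} = -4 + \frac{1}{2} \left(-87\right) = -4 - \frac{87}{2} = - \frac{95}{2}$)
$\left(z{\left(q{\left(35 \right)},1902 \right)} + 3105365\right) \left(P + S\right) = \left(- \frac{95}{2} + 3105365\right) \left(-1217247 - 1843415\right) = \frac{6210635}{2} \left(-3060662\right) = -9504327270185$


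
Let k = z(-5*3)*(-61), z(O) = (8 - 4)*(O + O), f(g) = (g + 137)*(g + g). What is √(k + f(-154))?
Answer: 2*√3139 ≈ 112.05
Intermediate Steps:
f(g) = 2*g*(137 + g) (f(g) = (137 + g)*(2*g) = 2*g*(137 + g))
z(O) = 8*O (z(O) = 4*(2*O) = 8*O)
k = 7320 (k = (8*(-5*3))*(-61) = (8*(-15))*(-61) = -120*(-61) = 7320)
√(k + f(-154)) = √(7320 + 2*(-154)*(137 - 154)) = √(7320 + 2*(-154)*(-17)) = √(7320 + 5236) = √12556 = 2*√3139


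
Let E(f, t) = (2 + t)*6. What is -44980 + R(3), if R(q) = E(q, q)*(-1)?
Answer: -45010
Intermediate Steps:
E(f, t) = 12 + 6*t
R(q) = -12 - 6*q (R(q) = (12 + 6*q)*(-1) = -12 - 6*q)
-44980 + R(3) = -44980 + (-12 - 6*3) = -44980 + (-12 - 18) = -44980 - 30 = -45010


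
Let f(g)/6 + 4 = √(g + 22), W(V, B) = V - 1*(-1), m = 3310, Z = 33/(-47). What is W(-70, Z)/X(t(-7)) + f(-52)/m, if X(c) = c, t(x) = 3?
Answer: -38077/1655 + 3*I*√30/1655 ≈ -23.007 + 0.0099285*I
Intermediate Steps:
Z = -33/47 (Z = 33*(-1/47) = -33/47 ≈ -0.70213)
W(V, B) = 1 + V (W(V, B) = V + 1 = 1 + V)
f(g) = -24 + 6*√(22 + g) (f(g) = -24 + 6*√(g + 22) = -24 + 6*√(22 + g))
W(-70, Z)/X(t(-7)) + f(-52)/m = (1 - 70)/3 + (-24 + 6*√(22 - 52))/3310 = -69*⅓ + (-24 + 6*√(-30))*(1/3310) = -23 + (-24 + 6*(I*√30))*(1/3310) = -23 + (-24 + 6*I*√30)*(1/3310) = -23 + (-12/1655 + 3*I*√30/1655) = -38077/1655 + 3*I*√30/1655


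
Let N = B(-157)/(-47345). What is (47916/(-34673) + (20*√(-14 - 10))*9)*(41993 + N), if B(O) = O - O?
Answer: -2012136588/34673 + 15117480*I*√6 ≈ -58032.0 + 3.703e+7*I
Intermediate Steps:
B(O) = 0
N = 0 (N = 0/(-47345) = 0*(-1/47345) = 0)
(47916/(-34673) + (20*√(-14 - 10))*9)*(41993 + N) = (47916/(-34673) + (20*√(-14 - 10))*9)*(41993 + 0) = (47916*(-1/34673) + (20*√(-24))*9)*41993 = (-47916/34673 + (20*(2*I*√6))*9)*41993 = (-47916/34673 + (40*I*√6)*9)*41993 = (-47916/34673 + 360*I*√6)*41993 = -2012136588/34673 + 15117480*I*√6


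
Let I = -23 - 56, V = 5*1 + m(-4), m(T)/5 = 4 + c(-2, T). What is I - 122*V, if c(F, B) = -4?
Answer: -689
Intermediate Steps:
m(T) = 0 (m(T) = 5*(4 - 4) = 5*0 = 0)
V = 5 (V = 5*1 + 0 = 5 + 0 = 5)
I = -79
I - 122*V = -79 - 122*5 = -79 - 610 = -689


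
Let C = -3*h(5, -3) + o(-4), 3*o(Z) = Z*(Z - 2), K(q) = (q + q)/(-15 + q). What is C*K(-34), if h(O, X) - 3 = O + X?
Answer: -68/7 ≈ -9.7143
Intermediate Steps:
h(O, X) = 3 + O + X (h(O, X) = 3 + (O + X) = 3 + O + X)
K(q) = 2*q/(-15 + q) (K(q) = (2*q)/(-15 + q) = 2*q/(-15 + q))
o(Z) = Z*(-2 + Z)/3 (o(Z) = (Z*(Z - 2))/3 = (Z*(-2 + Z))/3 = Z*(-2 + Z)/3)
C = -7 (C = -3*(3 + 5 - 3) + (1/3)*(-4)*(-2 - 4) = -3*5 + (1/3)*(-4)*(-6) = -15 + 8 = -7)
C*K(-34) = -14*(-34)/(-15 - 34) = -14*(-34)/(-49) = -14*(-34)*(-1)/49 = -7*68/49 = -68/7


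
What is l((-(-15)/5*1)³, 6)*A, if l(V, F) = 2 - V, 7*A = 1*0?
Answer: 0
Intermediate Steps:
A = 0 (A = (1*0)/7 = (⅐)*0 = 0)
l((-(-15)/5*1)³, 6)*A = (2 - (-(-15)/5*1)³)*0 = (2 - (-5*(-⅗)*1)³)*0 = (2 - (3*1)³)*0 = (2 - 1*3³)*0 = (2 - 1*27)*0 = (2 - 27)*0 = -25*0 = 0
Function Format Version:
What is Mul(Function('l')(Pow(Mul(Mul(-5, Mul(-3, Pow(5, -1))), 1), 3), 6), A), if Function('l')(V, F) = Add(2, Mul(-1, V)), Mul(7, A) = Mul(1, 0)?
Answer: 0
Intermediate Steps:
A = 0 (A = Mul(Rational(1, 7), Mul(1, 0)) = Mul(Rational(1, 7), 0) = 0)
Mul(Function('l')(Pow(Mul(Mul(-5, Mul(-3, Pow(5, -1))), 1), 3), 6), A) = Mul(Add(2, Mul(-1, Pow(Mul(Mul(-5, Mul(-3, Pow(5, -1))), 1), 3))), 0) = Mul(Add(2, Mul(-1, Pow(Mul(Mul(-5, Mul(-3, Rational(1, 5))), 1), 3))), 0) = Mul(Add(2, Mul(-1, Pow(Mul(Mul(-5, Rational(-3, 5)), 1), 3))), 0) = Mul(Add(2, Mul(-1, Pow(Mul(3, 1), 3))), 0) = Mul(Add(2, Mul(-1, Pow(3, 3))), 0) = Mul(Add(2, Mul(-1, 27)), 0) = Mul(Add(2, -27), 0) = Mul(-25, 0) = 0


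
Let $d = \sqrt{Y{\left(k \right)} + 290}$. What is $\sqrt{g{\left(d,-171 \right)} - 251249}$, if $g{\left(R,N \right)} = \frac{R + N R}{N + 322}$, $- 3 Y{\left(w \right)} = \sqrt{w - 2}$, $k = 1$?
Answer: $\frac{\sqrt{-51558556041 - 77010 \sqrt{3} \sqrt{870 - i}}}{453} \approx 1.0991 \cdot 10^{-5} + 501.27 i$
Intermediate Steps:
$Y{\left(w \right)} = - \frac{\sqrt{-2 + w}}{3}$ ($Y{\left(w \right)} = - \frac{\sqrt{w - 2}}{3} = - \frac{\sqrt{-2 + w}}{3}$)
$d = \sqrt{290 - \frac{i}{3}}$ ($d = \sqrt{- \frac{\sqrt{-2 + 1}}{3} + 290} = \sqrt{- \frac{\sqrt{-1}}{3} + 290} = \sqrt{- \frac{i}{3} + 290} = \sqrt{290 - \frac{i}{3}} \approx 17.029 - 0.00979 i$)
$g{\left(R,N \right)} = \frac{R + N R}{322 + N}$
$\sqrt{g{\left(d,-171 \right)} - 251249} = \sqrt{\frac{\frac{\sqrt{2610 - 3 i}}{3} \left(1 - 171\right)}{322 - 171} - 251249} = \sqrt{\frac{\sqrt{2610 - 3 i}}{3} \cdot \frac{1}{151} \left(-170\right) - 251249} = \sqrt{- \frac{170 \sqrt{2610 - 3 i}}{453} - 251249} = \sqrt{-251249 - \frac{170 \sqrt{2610 - 3 i}}{453}}$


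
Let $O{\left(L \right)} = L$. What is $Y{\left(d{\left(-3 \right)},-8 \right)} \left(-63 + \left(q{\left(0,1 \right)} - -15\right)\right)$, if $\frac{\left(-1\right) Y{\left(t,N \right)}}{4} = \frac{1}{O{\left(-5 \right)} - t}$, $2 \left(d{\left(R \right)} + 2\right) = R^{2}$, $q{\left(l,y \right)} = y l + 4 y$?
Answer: $- \frac{352}{15} \approx -23.467$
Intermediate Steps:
$q{\left(l,y \right)} = 4 y + l y$ ($q{\left(l,y \right)} = l y + 4 y = 4 y + l y$)
$d{\left(R \right)} = -2 + \frac{R^{2}}{2}$
$Y{\left(t,N \right)} = - \frac{4}{-5 - t}$
$Y{\left(d{\left(-3 \right)},-8 \right)} \left(-63 + \left(q{\left(0,1 \right)} - -15\right)\right) = \frac{4}{5 - \left(2 - \frac{\left(-3\right)^{2}}{2}\right)} \left(-63 + \left(1 \left(4 + 0\right) - -15\right)\right) = \frac{4}{5 + \left(-2 + \frac{1}{2} \cdot 9\right)} \left(-63 + \left(1 \cdot 4 + 15\right)\right) = \frac{4}{5 + \left(-2 + \frac{9}{2}\right)} \left(-63 + \left(4 + 15\right)\right) = \frac{4}{5 + \frac{5}{2}} \left(-63 + 19\right) = \frac{4}{\frac{15}{2}} \left(-44\right) = 4 \cdot \frac{2}{15} \left(-44\right) = \frac{8}{15} \left(-44\right) = - \frac{352}{15}$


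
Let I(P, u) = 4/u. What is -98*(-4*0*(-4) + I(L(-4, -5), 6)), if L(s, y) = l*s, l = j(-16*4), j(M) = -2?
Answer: -196/3 ≈ -65.333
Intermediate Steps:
l = -2
L(s, y) = -2*s
-98*(-4*0*(-4) + I(L(-4, -5), 6)) = -98*(-4*0*(-4) + 4/6) = -98*(0*(-4) + 4*(1/6)) = -98*(0 + 2/3) = -98*2/3 = -196/3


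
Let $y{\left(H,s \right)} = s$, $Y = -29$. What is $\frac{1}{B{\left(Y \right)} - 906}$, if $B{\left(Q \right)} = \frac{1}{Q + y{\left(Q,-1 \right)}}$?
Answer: $- \frac{30}{27181} \approx -0.0011037$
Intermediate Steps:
$B{\left(Q \right)} = \frac{1}{-1 + Q}$ ($B{\left(Q \right)} = \frac{1}{Q - 1} = \frac{1}{-1 + Q}$)
$\frac{1}{B{\left(Y \right)} - 906} = \frac{1}{\frac{1}{-1 - 29} - 906} = \frac{1}{\frac{1}{-30} - 906} = \frac{1}{- \frac{1}{30} - 906} = \frac{1}{- \frac{27181}{30}} = - \frac{30}{27181}$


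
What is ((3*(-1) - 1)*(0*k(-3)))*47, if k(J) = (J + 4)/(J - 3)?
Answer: 0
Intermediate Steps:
k(J) = (4 + J)/(-3 + J)
((3*(-1) - 1)*(0*k(-3)))*47 = ((3*(-1) - 1)*(0*((4 - 3)/(-3 - 3))))*47 = ((-3 - 1)*(0*(1/(-6))))*47 = -0*(-⅙*1)*47 = -0*(-1)/6*47 = -4*0*47 = 0*47 = 0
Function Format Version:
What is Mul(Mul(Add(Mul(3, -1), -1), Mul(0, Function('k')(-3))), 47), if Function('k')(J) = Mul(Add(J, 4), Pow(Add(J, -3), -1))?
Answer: 0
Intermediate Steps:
Function('k')(J) = Mul(Pow(Add(-3, J), -1), Add(4, J)) (Function('k')(J) = Mul(Add(4, J), Pow(Add(-3, J), -1)) = Mul(Pow(Add(-3, J), -1), Add(4, J)))
Mul(Mul(Add(Mul(3, -1), -1), Mul(0, Function('k')(-3))), 47) = Mul(Mul(Add(Mul(3, -1), -1), Mul(0, Mul(Pow(Add(-3, -3), -1), Add(4, -3)))), 47) = Mul(Mul(Add(-3, -1), Mul(0, Mul(Pow(-6, -1), 1))), 47) = Mul(Mul(-4, Mul(0, Mul(Rational(-1, 6), 1))), 47) = Mul(Mul(-4, Mul(0, Rational(-1, 6))), 47) = Mul(Mul(-4, 0), 47) = Mul(0, 47) = 0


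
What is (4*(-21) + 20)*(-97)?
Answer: 6208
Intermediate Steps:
(4*(-21) + 20)*(-97) = (-84 + 20)*(-97) = -64*(-97) = 6208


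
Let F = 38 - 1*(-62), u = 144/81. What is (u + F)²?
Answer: 839056/81 ≈ 10359.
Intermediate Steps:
u = 16/9 (u = 144*(1/81) = 16/9 ≈ 1.7778)
F = 100 (F = 38 + 62 = 100)
(u + F)² = (16/9 + 100)² = (916/9)² = 839056/81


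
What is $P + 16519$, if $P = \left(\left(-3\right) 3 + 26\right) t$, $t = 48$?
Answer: $17335$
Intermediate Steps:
$P = 816$ ($P = \left(\left(-3\right) 3 + 26\right) 48 = \left(-9 + 26\right) 48 = 17 \cdot 48 = 816$)
$P + 16519 = 816 + 16519 = 17335$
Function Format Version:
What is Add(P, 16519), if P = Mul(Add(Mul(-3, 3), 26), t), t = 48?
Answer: 17335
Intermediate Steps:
P = 816 (P = Mul(Add(Mul(-3, 3), 26), 48) = Mul(Add(-9, 26), 48) = Mul(17, 48) = 816)
Add(P, 16519) = Add(816, 16519) = 17335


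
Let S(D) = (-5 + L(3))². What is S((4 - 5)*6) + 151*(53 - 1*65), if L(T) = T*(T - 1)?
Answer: -1811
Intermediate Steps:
L(T) = T*(-1 + T)
S(D) = 1 (S(D) = (-5 + 3*(-1 + 3))² = (-5 + 3*2)² = (-5 + 6)² = 1² = 1)
S((4 - 5)*6) + 151*(53 - 1*65) = 1 + 151*(53 - 1*65) = 1 + 151*(53 - 65) = 1 + 151*(-12) = 1 - 1812 = -1811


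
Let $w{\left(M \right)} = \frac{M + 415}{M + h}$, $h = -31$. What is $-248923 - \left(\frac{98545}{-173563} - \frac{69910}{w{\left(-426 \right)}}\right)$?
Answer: $\frac{5069900758666}{1909193} \approx 2.6555 \cdot 10^{6}$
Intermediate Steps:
$w{\left(M \right)} = \frac{415 + M}{-31 + M}$ ($w{\left(M \right)} = \frac{M + 415}{M - 31} = \frac{415 + M}{-31 + M}$)
$-248923 - \left(\frac{98545}{-173563} - \frac{69910}{w{\left(-426 \right)}}\right) = -248923 - \left(\frac{98545}{-173563} - \frac{69910}{\frac{1}{-31 - 426} \left(415 - 426\right)}\right) = -248923 - \left(98545 \left(- \frac{1}{173563}\right) - \frac{69910}{\frac{1}{-457} \left(-11\right)}\right) = -248923 - \left(- \frac{98545}{173563} - \frac{69910}{\left(- \frac{1}{457}\right) \left(-11\right)}\right) = -248923 - \left(- \frac{98545}{173563} - \frac{69910}{\frac{11}{457}}\right) = -248923 - \left(- \frac{98545}{173563} - \frac{31948870}{11}\right) = -248923 - - \frac{5545142807805}{1909193} = -248923 + \frac{5545142807805}{1909193} = \frac{5069900758666}{1909193}$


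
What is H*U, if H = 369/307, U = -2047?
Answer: -755343/307 ≈ -2460.4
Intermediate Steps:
H = 369/307 (H = 369*(1/307) = 369/307 ≈ 1.2020)
H*U = (369/307)*(-2047) = -755343/307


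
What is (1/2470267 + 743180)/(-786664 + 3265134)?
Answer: 1835853029061/6122482651490 ≈ 0.29985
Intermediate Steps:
(1/2470267 + 743180)/(-786664 + 3265134) = (1/2470267 + 743180)/2478470 = (1835853029061/2470267)*(1/2478470) = 1835853029061/6122482651490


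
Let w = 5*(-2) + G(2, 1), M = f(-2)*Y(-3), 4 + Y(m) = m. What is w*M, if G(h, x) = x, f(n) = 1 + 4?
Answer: 315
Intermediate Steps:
Y(m) = -4 + m
f(n) = 5
M = -35 (M = 5*(-4 - 3) = 5*(-7) = -35)
w = -9 (w = 5*(-2) + 1 = -10 + 1 = -9)
w*M = -9*(-35) = 315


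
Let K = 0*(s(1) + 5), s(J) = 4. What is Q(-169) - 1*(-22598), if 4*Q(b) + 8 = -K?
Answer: 22596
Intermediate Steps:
K = 0 (K = 0*(4 + 5) = 0*9 = 0)
Q(b) = -2 (Q(b) = -2 + (-1*0)/4 = -2 + (¼)*0 = -2 + 0 = -2)
Q(-169) - 1*(-22598) = -2 - 1*(-22598) = -2 + 22598 = 22596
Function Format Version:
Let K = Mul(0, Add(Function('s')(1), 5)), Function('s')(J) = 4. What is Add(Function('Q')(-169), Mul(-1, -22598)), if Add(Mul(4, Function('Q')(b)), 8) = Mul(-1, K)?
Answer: 22596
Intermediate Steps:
K = 0 (K = Mul(0, Add(4, 5)) = Mul(0, 9) = 0)
Function('Q')(b) = -2 (Function('Q')(b) = Add(-2, Mul(Rational(1, 4), Mul(-1, 0))) = Add(-2, Mul(Rational(1, 4), 0)) = Add(-2, 0) = -2)
Add(Function('Q')(-169), Mul(-1, -22598)) = Add(-2, Mul(-1, -22598)) = Add(-2, 22598) = 22596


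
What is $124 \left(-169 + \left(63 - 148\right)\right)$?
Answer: $-31496$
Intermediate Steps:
$124 \left(-169 + \left(63 - 148\right)\right) = 124 \left(-169 - 85\right) = 124 \left(-254\right) = -31496$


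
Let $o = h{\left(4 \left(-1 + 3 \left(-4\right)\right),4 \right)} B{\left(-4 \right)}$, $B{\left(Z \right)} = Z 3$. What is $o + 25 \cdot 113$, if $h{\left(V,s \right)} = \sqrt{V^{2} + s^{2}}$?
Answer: $2825 - 48 \sqrt{170} \approx 2199.2$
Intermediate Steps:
$B{\left(Z \right)} = 3 Z$
$o = - 48 \sqrt{170}$ ($o = \sqrt{\left(4 \left(-1 + 3 \left(-4\right)\right)\right)^{2} + 4^{2}} \cdot 3 \left(-4\right) = \sqrt{\left(4 \left(-1 - 12\right)\right)^{2} + 16} \left(-12\right) = \sqrt{\left(4 \left(-13\right)\right)^{2} + 16} \left(-12\right) = \sqrt{\left(-52\right)^{2} + 16} \left(-12\right) = \sqrt{2704 + 16} \left(-12\right) = \sqrt{2720} \left(-12\right) = 4 \sqrt{170} \left(-12\right) = - 48 \sqrt{170} \approx -625.84$)
$o + 25 \cdot 113 = - 48 \sqrt{170} + 25 \cdot 113 = - 48 \sqrt{170} + 2825 = 2825 - 48 \sqrt{170}$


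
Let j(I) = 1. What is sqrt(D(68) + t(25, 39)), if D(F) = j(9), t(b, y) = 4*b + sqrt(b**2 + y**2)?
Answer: sqrt(101 + sqrt(2146)) ≈ 12.138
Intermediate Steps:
t(b, y) = sqrt(b**2 + y**2) + 4*b
D(F) = 1
sqrt(D(68) + t(25, 39)) = sqrt(1 + (sqrt(25**2 + 39**2) + 4*25)) = sqrt(1 + (sqrt(625 + 1521) + 100)) = sqrt(1 + (sqrt(2146) + 100)) = sqrt(1 + (100 + sqrt(2146))) = sqrt(101 + sqrt(2146))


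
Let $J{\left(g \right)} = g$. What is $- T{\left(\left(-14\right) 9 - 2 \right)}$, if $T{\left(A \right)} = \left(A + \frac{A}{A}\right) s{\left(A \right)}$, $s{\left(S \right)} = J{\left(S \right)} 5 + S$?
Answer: $-97536$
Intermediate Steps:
$s{\left(S \right)} = 6 S$ ($s{\left(S \right)} = S 5 + S = 5 S + S = 6 S$)
$T{\left(A \right)} = 6 A \left(1 + A\right)$ ($T{\left(A \right)} = \left(A + \frac{A}{A}\right) 6 A = \left(A + 1\right) 6 A = \left(1 + A\right) 6 A = 6 A \left(1 + A\right)$)
$- T{\left(\left(-14\right) 9 - 2 \right)} = - 6 \left(\left(-14\right) 9 - 2\right) \left(1 - 128\right) = - 6 \left(-126 - 2\right) \left(1 - 128\right) = - 6 \left(-128\right) \left(1 - 128\right) = - 6 \left(-128\right) \left(-127\right) = \left(-1\right) 97536 = -97536$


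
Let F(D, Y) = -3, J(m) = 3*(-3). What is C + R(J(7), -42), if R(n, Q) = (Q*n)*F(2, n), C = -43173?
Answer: -44307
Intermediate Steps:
J(m) = -9
R(n, Q) = -3*Q*n (R(n, Q) = (Q*n)*(-3) = -3*Q*n)
C + R(J(7), -42) = -43173 - 3*(-42)*(-9) = -43173 - 1134 = -44307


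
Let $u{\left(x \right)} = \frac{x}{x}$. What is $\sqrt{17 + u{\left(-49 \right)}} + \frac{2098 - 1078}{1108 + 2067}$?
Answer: $\frac{204}{635} + 3 \sqrt{2} \approx 4.5639$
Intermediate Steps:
$u{\left(x \right)} = 1$
$\sqrt{17 + u{\left(-49 \right)}} + \frac{2098 - 1078}{1108 + 2067} = \sqrt{17 + 1} + \frac{2098 - 1078}{1108 + 2067} = \sqrt{18} + \frac{1020}{3175} = 3 \sqrt{2} + 1020 \cdot \frac{1}{3175} = 3 \sqrt{2} + \frac{204}{635} = \frac{204}{635} + 3 \sqrt{2}$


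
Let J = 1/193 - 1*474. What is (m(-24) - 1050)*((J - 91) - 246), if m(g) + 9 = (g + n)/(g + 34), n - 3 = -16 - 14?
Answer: 832775301/965 ≈ 8.6298e+5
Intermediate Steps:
J = -91481/193 (J = 1/193 - 474 = -91481/193 ≈ -473.99)
n = -27 (n = 3 + (-16 - 14) = 3 - 30 = -27)
m(g) = -9 + (-27 + g)/(34 + g) (m(g) = -9 + (g - 27)/(g + 34) = -9 + (-27 + g)/(34 + g))
(m(-24) - 1050)*((J - 91) - 246) = ((-333 - 8*(-24))/(34 - 24) - 1050)*((-91481/193 - 91) - 246) = ((-333 + 192)/10 - 1050)*(-109044/193 - 246) = ((⅒)*(-141) - 1050)*(-156522/193) = (-141/10 - 1050)*(-156522/193) = -10641/10*(-156522/193) = 832775301/965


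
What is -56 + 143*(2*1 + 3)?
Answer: 659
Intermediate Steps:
-56 + 143*(2*1 + 3) = -56 + 143*(2 + 3) = -56 + 143*5 = -56 + 715 = 659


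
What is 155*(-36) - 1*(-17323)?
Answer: 11743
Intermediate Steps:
155*(-36) - 1*(-17323) = -5580 + 17323 = 11743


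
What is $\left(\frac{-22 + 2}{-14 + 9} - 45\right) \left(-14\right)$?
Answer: $574$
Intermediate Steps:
$\left(\frac{-22 + 2}{-14 + 9} - 45\right) \left(-14\right) = \left(- \frac{20}{-5} - 45\right) \left(-14\right) = \left(\left(-20\right) \left(- \frac{1}{5}\right) - 45\right) \left(-14\right) = \left(4 - 45\right) \left(-14\right) = \left(-41\right) \left(-14\right) = 574$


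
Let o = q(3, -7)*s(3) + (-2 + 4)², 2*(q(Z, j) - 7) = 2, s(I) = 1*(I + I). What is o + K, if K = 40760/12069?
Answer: 668348/12069 ≈ 55.377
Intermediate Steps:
s(I) = 2*I (s(I) = 1*(2*I) = 2*I)
q(Z, j) = 8 (q(Z, j) = 7 + (½)*2 = 7 + 1 = 8)
o = 52 (o = 8*(2*3) + (-2 + 4)² = 8*6 + 2² = 48 + 4 = 52)
K = 40760/12069 (K = 40760*(1/12069) = 40760/12069 ≈ 3.3772)
o + K = 52 + 40760/12069 = 668348/12069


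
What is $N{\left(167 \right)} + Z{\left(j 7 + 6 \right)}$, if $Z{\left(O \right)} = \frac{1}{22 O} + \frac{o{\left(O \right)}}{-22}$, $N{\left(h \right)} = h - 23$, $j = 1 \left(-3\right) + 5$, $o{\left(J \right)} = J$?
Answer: $\frac{62961}{440} \approx 143.09$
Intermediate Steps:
$j = 2$ ($j = -3 + 5 = 2$)
$N{\left(h \right)} = -23 + h$
$Z{\left(O \right)} = - \frac{O}{22} + \frac{1}{22 O}$ ($Z{\left(O \right)} = \frac{1}{22 O} + \frac{O}{-22} = \frac{1}{22 O} + O \left(- \frac{1}{22}\right) = \frac{1}{22 O} - \frac{O}{22} = - \frac{O}{22} + \frac{1}{22 O}$)
$N{\left(167 \right)} + Z{\left(j 7 + 6 \right)} = \left(-23 + 167\right) + \frac{1 - \left(2 \cdot 7 + 6\right)^{2}}{22 \left(2 \cdot 7 + 6\right)} = 144 + \frac{1 - \left(14 + 6\right)^{2}}{22 \left(14 + 6\right)} = 144 + \frac{1 - 20^{2}}{22 \cdot 20} = 144 + \frac{1}{22} \cdot \frac{1}{20} \left(1 - 400\right) = 144 + \frac{1}{22} \cdot \frac{1}{20} \left(-399\right) = 144 - \frac{399}{440} = \frac{62961}{440}$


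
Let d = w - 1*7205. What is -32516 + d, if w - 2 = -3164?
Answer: -42883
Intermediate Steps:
w = -3162 (w = 2 - 3164 = -3162)
d = -10367 (d = -3162 - 1*7205 = -3162 - 7205 = -10367)
-32516 + d = -32516 - 10367 = -42883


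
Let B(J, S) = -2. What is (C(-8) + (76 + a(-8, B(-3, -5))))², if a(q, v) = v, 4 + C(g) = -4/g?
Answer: 19881/4 ≈ 4970.3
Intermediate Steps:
C(g) = -4 - 4/g
(C(-8) + (76 + a(-8, B(-3, -5))))² = ((-4 - 4/(-8)) + (76 - 2))² = ((-4 - 4*(-⅛)) + 74)² = ((-4 + ½) + 74)² = (-7/2 + 74)² = (141/2)² = 19881/4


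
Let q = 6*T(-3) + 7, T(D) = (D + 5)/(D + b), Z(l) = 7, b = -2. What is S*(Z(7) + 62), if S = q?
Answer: 1587/5 ≈ 317.40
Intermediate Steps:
T(D) = (5 + D)/(-2 + D) (T(D) = (D + 5)/(D - 2) = (5 + D)/(-2 + D))
q = 23/5 (q = 6*((5 - 3)/(-2 - 3)) + 7 = 6*(2/(-5)) + 7 = 6*(-1/5*2) + 7 = 6*(-2/5) + 7 = -12/5 + 7 = 23/5 ≈ 4.6000)
S = 23/5 ≈ 4.6000
S*(Z(7) + 62) = 23*(7 + 62)/5 = (23/5)*69 = 1587/5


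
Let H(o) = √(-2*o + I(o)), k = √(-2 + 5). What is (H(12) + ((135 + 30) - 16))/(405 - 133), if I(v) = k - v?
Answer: 149/272 + √(-36 + √3)/272 ≈ 0.54779 + 0.021522*I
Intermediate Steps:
k = √3 ≈ 1.7320
I(v) = √3 - v
H(o) = √(√3 - 3*o) (H(o) = √(-2*o + (√3 - o)) = √(√3 - 3*o))
(H(12) + ((135 + 30) - 16))/(405 - 133) = (√(√3 - 3*12) + ((135 + 30) - 16))/(405 - 133) = (√(√3 - 36) + (165 - 16))/272 = (√(-36 + √3) + 149)*(1/272) = (149 + √(-36 + √3))*(1/272) = 149/272 + √(-36 + √3)/272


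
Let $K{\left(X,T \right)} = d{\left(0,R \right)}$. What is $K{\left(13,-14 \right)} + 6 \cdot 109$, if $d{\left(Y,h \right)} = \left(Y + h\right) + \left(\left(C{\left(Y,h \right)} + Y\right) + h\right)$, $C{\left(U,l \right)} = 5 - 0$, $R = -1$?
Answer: $657$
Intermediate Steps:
$C{\left(U,l \right)} = 5$ ($C{\left(U,l \right)} = 5 + 0 = 5$)
$d{\left(Y,h \right)} = 5 + 2 Y + 2 h$ ($d{\left(Y,h \right)} = \left(Y + h\right) + \left(\left(5 + Y\right) + h\right) = \left(Y + h\right) + \left(5 + Y + h\right) = 5 + 2 Y + 2 h$)
$K{\left(X,T \right)} = 3$ ($K{\left(X,T \right)} = 5 + 2 \cdot 0 + 2 \left(-1\right) = 5 + 0 - 2 = 3$)
$K{\left(13,-14 \right)} + 6 \cdot 109 = 3 + 6 \cdot 109 = 3 + 654 = 657$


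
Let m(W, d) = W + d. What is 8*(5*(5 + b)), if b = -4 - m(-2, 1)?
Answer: 80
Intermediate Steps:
b = -3 (b = -4 - (-2 + 1) = -4 - 1*(-1) = -4 + 1 = -3)
8*(5*(5 + b)) = 8*(5*(5 - 3)) = 8*(5*2) = 8*10 = 80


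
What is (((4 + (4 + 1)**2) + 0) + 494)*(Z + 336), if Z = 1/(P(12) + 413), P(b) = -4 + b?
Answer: 73982011/421 ≈ 1.7573e+5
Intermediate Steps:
Z = 1/421 (Z = 1/((-4 + 12) + 413) = 1/(8 + 413) = 1/421 ≈ 0.0023753)
(((4 + (4 + 1)**2) + 0) + 494)*(Z + 336) = (((4 + (4 + 1)**2) + 0) + 494)*(1/421 + 336) = (((4 + 5**2) + 0) + 494)*(141457/421) = (((4 + 25) + 0) + 494)*(141457/421) = ((29 + 0) + 494)*(141457/421) = (29 + 494)*(141457/421) = 523*(141457/421) = 73982011/421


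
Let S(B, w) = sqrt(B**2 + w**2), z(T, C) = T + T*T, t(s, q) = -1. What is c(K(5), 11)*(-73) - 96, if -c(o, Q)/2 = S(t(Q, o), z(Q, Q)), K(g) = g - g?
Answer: -96 + 730*sqrt(697) ≈ 19177.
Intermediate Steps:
z(T, C) = T + T**2
K(g) = 0
c(o, Q) = -2*sqrt(1 + Q**2*(1 + Q)**2) (c(o, Q) = -2*sqrt((-1)**2 + (Q*(1 + Q))**2) = -2*sqrt(1 + Q**2*(1 + Q)**2))
c(K(5), 11)*(-73) - 96 = -2*sqrt(1 + 11**2*(1 + 11)**2)*(-73) - 96 = -2*sqrt(1 + 121*12**2)*(-73) - 96 = -2*sqrt(1 + 121*144)*(-73) - 96 = -2*sqrt(1 + 17424)*(-73) - 96 = -10*sqrt(697)*(-73) - 96 = 730*sqrt(697) - 96 = -96 + 730*sqrt(697)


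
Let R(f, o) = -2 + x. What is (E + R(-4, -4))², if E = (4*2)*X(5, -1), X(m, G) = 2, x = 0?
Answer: 196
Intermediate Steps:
R(f, o) = -2 (R(f, o) = -2 + 0 = -2)
E = 16 (E = (4*2)*2 = 8*2 = 16)
(E + R(-4, -4))² = (16 - 2)² = 14² = 196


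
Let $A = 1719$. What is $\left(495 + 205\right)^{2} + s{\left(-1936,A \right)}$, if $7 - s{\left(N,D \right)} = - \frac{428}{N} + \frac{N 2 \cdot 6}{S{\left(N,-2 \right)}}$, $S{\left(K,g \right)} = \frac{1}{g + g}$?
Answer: $\frac{192186129}{484} \approx 3.9708 \cdot 10^{5}$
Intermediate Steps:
$S{\left(K,g \right)} = \frac{1}{2 g}$
$s{\left(N,D \right)} = 7 + 48 N + \frac{428}{N}$ ($s{\left(N,D \right)} = 7 - \left(- \frac{428}{N} + \frac{N 2 \cdot 6}{\frac{1}{2} \frac{1}{-2}}\right) = 7 - \left(- \frac{428}{N} + \frac{2 N 6}{\frac{1}{2} \left(- \frac{1}{2}\right)}\right) = 7 - \left(- \frac{428}{N} + \frac{12 N}{- \frac{1}{4}}\right) = 7 - \left(- \frac{428}{N} + 12 N \left(-4\right)\right) = 7 - \left(- \frac{428}{N} - 48 N\right) = 7 + \left(48 N + \frac{428}{N}\right) = 7 + 48 N + \frac{428}{N}$)
$\left(495 + 205\right)^{2} + s{\left(-1936,A \right)} = \left(495 + 205\right)^{2} + \left(7 + 48 \left(-1936\right) + \frac{428}{-1936}\right) = 700^{2} + \left(7 - 92928 + 428 \left(- \frac{1}{1936}\right)\right) = 490000 - \frac{44973871}{484} = \frac{192186129}{484}$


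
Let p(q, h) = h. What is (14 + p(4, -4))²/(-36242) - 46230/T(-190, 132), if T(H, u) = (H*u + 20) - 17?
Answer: 278826660/151473439 ≈ 1.8408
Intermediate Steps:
T(H, u) = 3 + H*u (T(H, u) = (20 + H*u) - 17 = 3 + H*u)
(14 + p(4, -4))²/(-36242) - 46230/T(-190, 132) = (14 - 4)²/(-36242) - 46230/(3 - 190*132) = 10²*(-1/36242) - 46230/(3 - 25080) = 100*(-1/36242) - 46230/(-25077) = -50/18121 - 46230*(-1/25077) = -50/18121 + 15410/8359 = 278826660/151473439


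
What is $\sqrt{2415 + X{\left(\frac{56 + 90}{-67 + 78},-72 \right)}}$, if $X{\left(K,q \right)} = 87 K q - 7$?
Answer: $\frac{2 i \sqrt{2442154}}{11} \approx 284.13 i$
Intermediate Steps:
$X{\left(K,q \right)} = -7 + 87 K q$ ($X{\left(K,q \right)} = 87 K q - 7 = -7 + 87 K q$)
$\sqrt{2415 + X{\left(\frac{56 + 90}{-67 + 78},-72 \right)}} = \sqrt{2415 + \left(-7 + 87 \frac{56 + 90}{-67 + 78} \left(-72\right)\right)} = \sqrt{2415 + \left(-7 + 87 \cdot \frac{146}{11} \left(-72\right)\right)} = \sqrt{2415 - \frac{914621}{11}} = \sqrt{- \frac{888056}{11}} = \frac{2 i \sqrt{2442154}}{11}$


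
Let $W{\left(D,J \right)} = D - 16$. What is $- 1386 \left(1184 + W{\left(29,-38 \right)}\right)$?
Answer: $-1659042$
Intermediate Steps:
$W{\left(D,J \right)} = -16 + D$ ($W{\left(D,J \right)} = D - 16 = -16 + D$)
$- 1386 \left(1184 + W{\left(29,-38 \right)}\right) = - 1386 \left(1184 + \left(-16 + 29\right)\right) = - 1386 \left(1184 + 13\right) = \left(-1386\right) 1197 = -1659042$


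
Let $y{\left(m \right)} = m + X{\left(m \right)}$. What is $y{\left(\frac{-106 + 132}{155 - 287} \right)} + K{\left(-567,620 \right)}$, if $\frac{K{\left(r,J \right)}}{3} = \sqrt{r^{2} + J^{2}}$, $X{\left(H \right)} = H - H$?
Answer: $- \frac{13}{66} + 3 \sqrt{705889} \approx 2520.3$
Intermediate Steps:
$X{\left(H \right)} = 0$
$K{\left(r,J \right)} = 3 \sqrt{J^{2} + r^{2}}$ ($K{\left(r,J \right)} = 3 \sqrt{r^{2} + J^{2}} = 3 \sqrt{J^{2} + r^{2}}$)
$y{\left(m \right)} = m$ ($y{\left(m \right)} = m + 0 = m$)
$y{\left(\frac{-106 + 132}{155 - 287} \right)} + K{\left(-567,620 \right)} = \frac{-106 + 132}{155 - 287} + 3 \sqrt{620^{2} + \left(-567\right)^{2}} = \frac{26}{-132} + 3 \sqrt{384400 + 321489} = 26 \left(- \frac{1}{132}\right) + 3 \sqrt{705889} = - \frac{13}{66} + 3 \sqrt{705889}$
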